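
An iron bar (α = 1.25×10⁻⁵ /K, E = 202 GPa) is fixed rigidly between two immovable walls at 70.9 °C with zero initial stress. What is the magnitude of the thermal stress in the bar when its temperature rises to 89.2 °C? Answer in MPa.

σ = 46.2 MPa

Fully constrained: the free strain ε = αΔT is blocked, so σ = Eε = EαΔT.
|ΔT| = 18.3 K
σ = 202×10⁹ × 1.25×10⁻⁵ × 18.3 = 4.62×10⁷ Pa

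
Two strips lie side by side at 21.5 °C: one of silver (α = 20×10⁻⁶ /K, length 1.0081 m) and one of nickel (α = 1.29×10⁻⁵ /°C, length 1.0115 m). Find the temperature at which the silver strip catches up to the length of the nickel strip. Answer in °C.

Equal length when α₁L₁ΔT − α₂L₂ΔT = L₂ − L₁ = 3.40×10⁻³ m
α₁L₁ = 2.0162×10⁻⁵, α₂L₂ = 1.304835×10⁻⁵ → Δ(αL) = 7.11365×10⁻⁶ m/K
ΔT = 3.40×10⁻³ / 7.11365×10⁻⁶ = 477.954 K, so T = 21.5 + 477.954 = 499.454 °C

T = 499.5 °C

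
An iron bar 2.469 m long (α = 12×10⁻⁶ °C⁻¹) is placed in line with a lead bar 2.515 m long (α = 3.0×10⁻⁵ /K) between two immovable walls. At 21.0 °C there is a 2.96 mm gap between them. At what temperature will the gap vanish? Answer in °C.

α₁L₁ = 2.9628×10⁻⁵ m/K, α₂L₂ = 7.545×10⁻⁵ m/K → total 1.05078×10⁻⁴ m/K
ΔT = g/(α₁L₁+α₂L₂) = 2.96×10⁻³ / 1.05078×10⁻⁴ = 28.170 K
T = 21.0 + 28.170 = 49.170 °C

T = 49.2 °C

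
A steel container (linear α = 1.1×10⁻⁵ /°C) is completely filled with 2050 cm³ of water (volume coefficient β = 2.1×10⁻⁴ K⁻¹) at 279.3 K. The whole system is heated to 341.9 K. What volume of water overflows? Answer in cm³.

22.7 cm³

The container also expands: β_container ≈ 3α = 3.3×10⁻⁵ /K
Net overflow = V₀(β_liq − 3α_cont)ΔT
β − 3α = 2.10×10⁻⁴ − 3.3×10⁻⁵ = 1.77×10⁻⁴ /K; ΔT = 62.6 K
ΔV = 2050 × 1.77×10⁻⁴ × 62.6 = 22.7 cm³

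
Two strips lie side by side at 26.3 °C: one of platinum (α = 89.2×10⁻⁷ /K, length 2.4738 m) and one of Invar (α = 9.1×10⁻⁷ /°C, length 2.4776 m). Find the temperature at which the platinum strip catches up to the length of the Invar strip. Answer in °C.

T = 218.1 °C

L₁(1 + α₁ΔT) = L₂(1 + α₂ΔT) ⇒ ΔT = (L₂ − L₁)/(α₁L₁ − α₂L₂)
L₂ − L₁ = 2.4776 − 2.4738 = 3.80×10⁻³ m
α₁L₁ − α₂L₂ = 89.2×10⁻⁷×2.4738 − 9.1×10⁻⁷×2.4776 = 1.981168×10⁻⁵ m/K
ΔT = 3.80×10⁻³ / 1.981168×10⁻⁵ = 191.806 K
T = 26.3 + 191.806 = 218.106 °C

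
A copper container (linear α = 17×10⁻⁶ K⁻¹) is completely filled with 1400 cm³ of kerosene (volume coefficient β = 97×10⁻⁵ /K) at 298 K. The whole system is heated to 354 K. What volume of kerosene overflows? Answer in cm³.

72.0 cm³

The container also expands: β_container ≈ 3α = 5.1×10⁻⁵ /K
Net overflow = V₀(β_liq − 3α_cont)ΔT
β − 3α = 9.70×10⁻⁴ − 5.1×10⁻⁵ = 9.19×10⁻⁴ /K; ΔT = 56 K
ΔV = 1400 × 9.19×10⁻⁴ × 56 = 72.0 cm³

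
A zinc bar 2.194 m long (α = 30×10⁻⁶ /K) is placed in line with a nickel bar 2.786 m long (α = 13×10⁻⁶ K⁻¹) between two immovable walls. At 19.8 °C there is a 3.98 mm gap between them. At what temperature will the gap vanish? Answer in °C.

α₁L₁ = 6.582×10⁻⁵ m/K, α₂L₂ = 3.6218×10⁻⁵ m/K → total 1.02038×10⁻⁴ m/K
ΔT = g/(α₁L₁+α₂L₂) = 3.98×10⁻³ / 1.02038×10⁻⁴ = 39.005 K
T = 19.8 + 39.005 = 58.805 °C

T = 58.8 °C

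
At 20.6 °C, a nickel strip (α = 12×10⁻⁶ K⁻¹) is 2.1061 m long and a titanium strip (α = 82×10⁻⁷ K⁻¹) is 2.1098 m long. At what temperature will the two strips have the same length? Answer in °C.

Equal length when α₁L₁ΔT − α₂L₂ΔT = L₂ − L₁ = 3.70×10⁻³ m
α₁L₁ = 2.52732×10⁻⁵, α₂L₂ = 1.730036×10⁻⁵ → Δ(αL) = 7.97284×10⁻⁶ m/K
ΔT = 3.70×10⁻³ / 7.97284×10⁻⁶ = 464.076 K, so T = 20.6 + 464.076 = 484.676 °C

T = 484.7 °C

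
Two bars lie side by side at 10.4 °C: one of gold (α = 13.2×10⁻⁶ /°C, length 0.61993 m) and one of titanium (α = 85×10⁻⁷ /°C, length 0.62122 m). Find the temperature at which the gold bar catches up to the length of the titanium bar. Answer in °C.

T = 454.8 °C

Equal length when α₁L₁ΔT − α₂L₂ΔT = L₂ − L₁ = 1.29×10⁻³ m
α₁L₁ = 8.183076×10⁻⁶, α₂L₂ = 5.28037×10⁻⁶ → Δ(αL) = 2.902706×10⁻⁶ m/K
ΔT = 1.29×10⁻³ / 2.902706×10⁻⁶ = 444.413 K, so T = 10.4 + 444.413 = 454.813 °C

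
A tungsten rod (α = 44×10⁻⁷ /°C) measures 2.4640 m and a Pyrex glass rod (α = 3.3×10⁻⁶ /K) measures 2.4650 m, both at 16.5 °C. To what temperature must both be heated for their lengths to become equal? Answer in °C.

T = 385.9 °C

Equal length when α₁L₁ΔT − α₂L₂ΔT = L₂ − L₁ = 1.00×10⁻³ m
α₁L₁ = 1.08416×10⁻⁵, α₂L₂ = 8.1345×10⁻⁶ → Δ(αL) = 2.7071×10⁻⁶ m/K
ΔT = 1.00×10⁻³ / 2.7071×10⁻⁶ = 369.399 K, so T = 16.5 + 369.399 = 385.899 °C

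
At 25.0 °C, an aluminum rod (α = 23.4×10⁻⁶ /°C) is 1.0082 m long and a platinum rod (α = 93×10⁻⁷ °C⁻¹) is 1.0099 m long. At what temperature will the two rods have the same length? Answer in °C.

T = 144.7 °C

L₁(1 + α₁ΔT) = L₂(1 + α₂ΔT) ⇒ ΔT = (L₂ − L₁)/(α₁L₁ − α₂L₂)
L₂ − L₁ = 1.0099 − 1.0082 = 1.70×10⁻³ m
α₁L₁ − α₂L₂ = 23.4×10⁻⁶×1.0082 − 93×10⁻⁷×1.0099 = 1.419981×10⁻⁵ m/K
ΔT = 1.70×10⁻³ / 1.419981×10⁻⁵ = 119.720 K
T = 25.0 + 119.720 = 144.720 °C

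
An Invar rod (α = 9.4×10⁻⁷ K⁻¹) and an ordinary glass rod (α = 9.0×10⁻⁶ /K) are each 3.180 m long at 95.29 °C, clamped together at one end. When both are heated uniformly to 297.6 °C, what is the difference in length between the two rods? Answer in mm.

5.19 mm

ΔT = 202.31 K
Invar: ΔL = 9.4×10⁻⁷ × 3.180 m × 202.31 = 6.0475×10⁻⁴ m = 0.60475 mm
ordinary glass: ΔL = 9.0×10⁻⁶ × 3.180 m × 202.31 = 5.7901×10⁻³ m = 5.7901 mm
difference = 5.7901 − 0.60475 = 5.18535 mm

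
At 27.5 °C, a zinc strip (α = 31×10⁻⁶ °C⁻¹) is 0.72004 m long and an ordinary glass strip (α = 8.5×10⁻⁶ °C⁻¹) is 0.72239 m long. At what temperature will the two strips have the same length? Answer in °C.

T = 172.7 °C

L₁(1 + α₁ΔT) = L₂(1 + α₂ΔT) ⇒ ΔT = (L₂ − L₁)/(α₁L₁ − α₂L₂)
L₂ − L₁ = 0.72239 − 0.72004 = 2.35×10⁻³ m
α₁L₁ − α₂L₂ = 31×10⁻⁶×0.72004 − 8.5×10⁻⁶×0.72239 = 1.6180925×10⁻⁵ m/K
ΔT = 2.35×10⁻³ / 1.6180925×10⁻⁵ = 145.233 K
T = 27.5 + 145.233 = 172.733 °C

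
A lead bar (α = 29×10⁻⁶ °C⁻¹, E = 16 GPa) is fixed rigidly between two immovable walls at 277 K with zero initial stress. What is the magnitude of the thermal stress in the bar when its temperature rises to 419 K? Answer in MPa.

Fully constrained: the free strain ε = αΔT is blocked, so σ = Eε = EαΔT.
|ΔT| = 142 K
σ = 16.0×10⁹ × 29×10⁻⁶ × 142 = 6.59×10⁷ Pa

σ = 65.9 MPa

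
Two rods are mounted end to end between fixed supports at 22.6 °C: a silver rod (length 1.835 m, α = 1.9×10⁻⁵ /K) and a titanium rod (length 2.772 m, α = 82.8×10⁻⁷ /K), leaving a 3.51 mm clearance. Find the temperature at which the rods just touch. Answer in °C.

Gap closes when ΔL₁ + ΔL₂ = 3.51 mm = 3.51×10⁻³ m
(α₁L₁ + α₂L₂)ΔT = g
α₁L₁ + α₂L₂ = 1.9×10⁻⁵×1.835 + 82.8×10⁻⁷×2.772 = 5.781716×10⁻⁵ m/K
ΔT = 3.51×10⁻³ / 5.781716×10⁻⁵ = 60.709 K
T = 22.6 + 60.709 = 83.309 °C

T = 83.3 °C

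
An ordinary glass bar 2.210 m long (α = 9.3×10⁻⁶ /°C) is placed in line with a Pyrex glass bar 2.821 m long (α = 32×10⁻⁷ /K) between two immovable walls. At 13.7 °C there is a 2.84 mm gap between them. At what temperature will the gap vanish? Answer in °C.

Gap closes when ΔL₁ + ΔL₂ = 2.84 mm = 2.84×10⁻³ m
(α₁L₁ + α₂L₂)ΔT = g
α₁L₁ + α₂L₂ = 9.3×10⁻⁶×2.210 + 32×10⁻⁷×2.821 = 2.95802×10⁻⁵ m/K
ΔT = 2.84×10⁻³ / 2.95802×10⁻⁵ = 96.01 K
T = 13.7 + 96.01 = 109.71 °C

T = 110 °C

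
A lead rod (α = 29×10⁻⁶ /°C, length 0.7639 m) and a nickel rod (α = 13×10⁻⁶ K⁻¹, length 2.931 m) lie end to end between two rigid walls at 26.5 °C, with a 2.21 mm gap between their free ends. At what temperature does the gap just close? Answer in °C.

T = 63.2 °C

Gap closes when ΔL₁ + ΔL₂ = 2.21 mm = 2.21×10⁻³ m
(α₁L₁ + α₂L₂)ΔT = g
α₁L₁ + α₂L₂ = 29×10⁻⁶×0.7639 + 13×10⁻⁶×2.931 = 6.02561×10⁻⁵ m/K
ΔT = 2.21×10⁻³ / 6.02561×10⁻⁵ = 36.677 K
T = 26.5 + 36.677 = 63.177 °C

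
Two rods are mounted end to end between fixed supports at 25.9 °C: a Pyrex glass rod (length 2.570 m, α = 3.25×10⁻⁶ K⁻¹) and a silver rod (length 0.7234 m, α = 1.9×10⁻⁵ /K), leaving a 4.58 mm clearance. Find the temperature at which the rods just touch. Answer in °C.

α₁L₁ = 8.3525×10⁻⁶ m/K, α₂L₂ = 1.37446×10⁻⁵ m/K → total 2.20971×10⁻⁵ m/K
ΔT = g/(α₁L₁+α₂L₂) = 4.58×10⁻³ / 2.20971×10⁻⁵ = 207.27 K
T = 25.9 + 207.27 = 233.17 °C

T = 233 °C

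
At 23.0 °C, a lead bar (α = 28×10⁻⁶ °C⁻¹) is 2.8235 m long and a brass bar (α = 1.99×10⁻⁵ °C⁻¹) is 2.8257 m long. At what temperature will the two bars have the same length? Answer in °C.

T = 119.4 °C

L₁(1 + α₁ΔT) = L₂(1 + α₂ΔT) ⇒ ΔT = (L₂ − L₁)/(α₁L₁ − α₂L₂)
L₂ − L₁ = 2.8257 − 2.8235 = 2.20×10⁻³ m
α₁L₁ − α₂L₂ = 28×10⁻⁶×2.8235 − 1.99×10⁻⁵×2.8257 = 2.282657×10⁻⁵ m/K
ΔT = 2.20×10⁻³ / 2.282657×10⁻⁵ = 96.379 K
T = 23.0 + 96.379 = 119.379 °C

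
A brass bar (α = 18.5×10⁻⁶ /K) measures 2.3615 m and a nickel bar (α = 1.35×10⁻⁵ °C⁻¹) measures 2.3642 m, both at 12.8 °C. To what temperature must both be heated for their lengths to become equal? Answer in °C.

Equal length when α₁L₁ΔT − α₂L₂ΔT = L₂ − L₁ = 2.70×10⁻³ m
α₁L₁ = 4.368775×10⁻⁵, α₂L₂ = 3.19167×10⁻⁵ → Δ(αL) = 1.177105×10⁻⁵ m/K
ΔT = 2.70×10⁻³ / 1.177105×10⁻⁵ = 229.376 K, so T = 12.8 + 229.376 = 242.176 °C

T = 242.2 °C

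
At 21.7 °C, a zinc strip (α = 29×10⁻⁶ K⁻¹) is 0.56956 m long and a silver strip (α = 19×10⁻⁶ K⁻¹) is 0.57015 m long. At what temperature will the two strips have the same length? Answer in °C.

T = 125.5 °C

Equal length when α₁L₁ΔT − α₂L₂ΔT = L₂ − L₁ = 5.90×10⁻⁴ m
α₁L₁ = 1.651724×10⁻⁵, α₂L₂ = 1.083285×10⁻⁵ → Δ(αL) = 5.68439×10⁻⁶ m/K
ΔT = 5.90×10⁻⁴ / 5.68439×10⁻⁶ = 103.793 K, so T = 21.7 + 103.793 = 125.493 °C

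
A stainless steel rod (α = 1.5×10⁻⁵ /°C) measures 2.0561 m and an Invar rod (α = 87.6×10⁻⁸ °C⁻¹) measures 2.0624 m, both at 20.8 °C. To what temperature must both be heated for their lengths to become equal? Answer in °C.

L₁(1 + α₁ΔT) = L₂(1 + α₂ΔT) ⇒ ΔT = (L₂ − L₁)/(α₁L₁ − α₂L₂)
L₂ − L₁ = 2.0624 − 2.0561 = 6.30×10⁻³ m
α₁L₁ − α₂L₂ = 1.5×10⁻⁵×2.0561 − 87.6×10⁻⁸×2.0624 = 2.90348376×10⁻⁵ m/K
ΔT = 6.30×10⁻³ / 2.90348376×10⁻⁵ = 216.981 K
T = 20.8 + 216.981 = 237.781 °C

T = 237.8 °C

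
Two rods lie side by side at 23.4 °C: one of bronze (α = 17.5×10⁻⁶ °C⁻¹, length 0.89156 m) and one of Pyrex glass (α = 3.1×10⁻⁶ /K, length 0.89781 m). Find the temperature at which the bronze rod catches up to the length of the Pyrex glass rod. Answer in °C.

L₁(1 + α₁ΔT) = L₂(1 + α₂ΔT) ⇒ ΔT = (L₂ − L₁)/(α₁L₁ − α₂L₂)
L₂ − L₁ = 0.89781 − 0.89156 = 6.25×10⁻³ m
α₁L₁ − α₂L₂ = 17.5×10⁻⁶×0.89156 − 3.1×10⁻⁶×0.89781 = 1.2819089×10⁻⁵ m/K
ΔT = 6.25×10⁻³ / 1.2819089×10⁻⁵ = 487.554 K
T = 23.4 + 487.554 = 510.954 °C

T = 511.0 °C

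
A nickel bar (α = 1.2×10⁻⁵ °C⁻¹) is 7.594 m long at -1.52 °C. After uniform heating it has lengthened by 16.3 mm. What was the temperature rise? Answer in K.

ΔL = αL₀ΔT ⇒ ΔT = ΔL / (αL₀)
ΔT = 16.3×10⁻³ m / (1.2×10⁻⁵ × 7.594 m) = 178.87 K

ΔT = 179 K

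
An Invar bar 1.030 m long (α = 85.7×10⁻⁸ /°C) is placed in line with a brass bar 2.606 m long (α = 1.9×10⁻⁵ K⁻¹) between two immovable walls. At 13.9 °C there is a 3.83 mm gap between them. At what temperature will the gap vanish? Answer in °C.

T = 89.9 °C

α₁L₁ = 8.8271×10⁻⁷ m/K, α₂L₂ = 4.9514×10⁻⁵ m/K → total 5.039671×10⁻⁵ m/K
ΔT = g/(α₁L₁+α₂L₂) = 3.83×10⁻³ / 5.039671×10⁻⁵ = 75.997 K
T = 13.9 + 75.997 = 89.897 °C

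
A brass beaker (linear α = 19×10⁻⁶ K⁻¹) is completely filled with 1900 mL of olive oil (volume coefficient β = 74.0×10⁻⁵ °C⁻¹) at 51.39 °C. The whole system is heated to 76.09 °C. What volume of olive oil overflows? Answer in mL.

The beaker also expands: β_container ≈ 3α = 5.7×10⁻⁵ /K
Net overflow = V₀(β_liq − 3α_cont)ΔT
β − 3α = 7.40×10⁻⁴ − 5.7×10⁻⁵ = 6.83×10⁻⁴ /K; ΔT = 24.70 K
ΔV = 1900 × 6.83×10⁻⁴ × 24.70 = 32.1 mL

32.1 mL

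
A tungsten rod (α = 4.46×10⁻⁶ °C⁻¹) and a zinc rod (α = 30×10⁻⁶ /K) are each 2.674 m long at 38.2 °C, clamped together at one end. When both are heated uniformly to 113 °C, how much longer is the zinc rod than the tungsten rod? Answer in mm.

5.11 mm

ΔT = 74.8 K
tungsten: ΔL = 4.46×10⁻⁶ × 2.674 m × 74.8 = 8.9207×10⁻⁴ m = 0.89207 mm
zinc: ΔL = 30×10⁻⁶ × 2.674 m × 74.8 = 6.0005×10⁻³ m = 6.0005 mm
difference = 6.0005 − 0.89207 = 5.10843 mm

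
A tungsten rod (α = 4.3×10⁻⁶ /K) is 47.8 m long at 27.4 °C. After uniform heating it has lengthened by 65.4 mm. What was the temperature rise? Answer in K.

ΔL = αL₀ΔT ⇒ ΔT = ΔL / (αL₀)
ΔT = 65.4×10⁻³ m / (4.3×10⁻⁶ × 47.8 m) = 318.19 K

ΔT = 318 K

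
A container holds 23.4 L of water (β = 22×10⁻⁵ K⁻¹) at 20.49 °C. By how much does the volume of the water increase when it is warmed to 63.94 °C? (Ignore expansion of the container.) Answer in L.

|ΔT| = |63.94 − 20.49| = 43.45 K
ΔV = βV₀ΔT = (22×10⁻⁵)(23.4)(43.45) = 0.224 L

ΔV = 0.224 L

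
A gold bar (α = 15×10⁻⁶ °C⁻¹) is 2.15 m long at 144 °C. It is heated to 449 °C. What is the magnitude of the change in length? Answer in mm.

ΔL = 9.84 mm

|ΔT| = |449 − 144| = 305 K
ΔL = αL₀ΔT = (15×10⁻⁶)(2.15)(305) = 9.84×10⁻³ m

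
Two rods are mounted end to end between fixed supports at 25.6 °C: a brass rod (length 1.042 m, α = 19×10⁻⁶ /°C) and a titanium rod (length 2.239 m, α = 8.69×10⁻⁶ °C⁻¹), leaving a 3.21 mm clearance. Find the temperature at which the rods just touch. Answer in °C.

T = 107 °C

Gap closes when ΔL₁ + ΔL₂ = 3.21 mm = 3.21×10⁻³ m
(α₁L₁ + α₂L₂)ΔT = g
α₁L₁ + α₂L₂ = 19×10⁻⁶×1.042 + 8.69×10⁻⁶×2.239 = 3.925491×10⁻⁵ m/K
ΔT = 3.21×10⁻³ / 3.925491×10⁻⁵ = 81.77 K
T = 25.6 + 81.77 = 107.37 °C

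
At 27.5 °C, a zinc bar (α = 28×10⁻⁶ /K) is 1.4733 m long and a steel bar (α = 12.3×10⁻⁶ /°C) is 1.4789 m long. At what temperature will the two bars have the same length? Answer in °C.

L₁(1 + α₁ΔT) = L₂(1 + α₂ΔT) ⇒ ΔT = (L₂ − L₁)/(α₁L₁ − α₂L₂)
L₂ − L₁ = 1.4789 − 1.4733 = 5.60×10⁻³ m
α₁L₁ − α₂L₂ = 28×10⁻⁶×1.4733 − 12.3×10⁻⁶×1.4789 = 2.306193×10⁻⁵ m/K
ΔT = 5.60×10⁻³ / 2.306193×10⁻⁵ = 242.824 K
T = 27.5 + 242.824 = 270.324 °C

T = 270.3 °C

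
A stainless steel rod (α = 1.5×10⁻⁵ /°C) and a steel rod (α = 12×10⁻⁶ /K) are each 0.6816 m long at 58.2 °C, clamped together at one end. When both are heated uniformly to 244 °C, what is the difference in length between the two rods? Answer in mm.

ΔT = 185.8 K
stainless steel: ΔL = 1.5×10⁻⁵ × 0.6816 m × 185.8 = 1.8996×10⁻³ m = 1.8996 mm
steel: ΔL = 12×10⁻⁶ × 0.6816 m × 185.8 = 1.5197×10⁻³ m = 1.5197 mm
difference = 1.8996 − 1.5197 = 0.3799 mm

0.380 mm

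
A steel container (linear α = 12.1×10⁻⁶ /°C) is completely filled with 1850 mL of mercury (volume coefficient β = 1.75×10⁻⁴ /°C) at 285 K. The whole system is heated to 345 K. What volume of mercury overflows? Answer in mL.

15.4 mL

The container also expands: β_container ≈ 3α = 3.63×10⁻⁵ /K
Net overflow = V₀(β_liq − 3α_cont)ΔT
β − 3α = 1.75×10⁻⁴ − 3.63×10⁻⁵ = 1.387×10⁻⁴ /K; ΔT = 60 K
ΔV = 1850 × 1.387×10⁻⁴ × 60 = 15.4 mL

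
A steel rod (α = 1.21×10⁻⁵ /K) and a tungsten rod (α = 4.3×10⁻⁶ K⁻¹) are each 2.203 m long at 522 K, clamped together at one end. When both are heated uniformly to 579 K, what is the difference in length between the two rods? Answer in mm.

0.979 mm

ΔT = 57 K
steel: ΔL = 1.21×10⁻⁵ × 2.203 m × 57 = 1.5194×10⁻³ m = 1.5194 mm
tungsten: ΔL = 4.3×10⁻⁶ × 2.203 m × 57 = 5.3996×10⁻⁴ m = 0.53996 mm
difference = 1.5194 − 0.53996 = 0.97944 mm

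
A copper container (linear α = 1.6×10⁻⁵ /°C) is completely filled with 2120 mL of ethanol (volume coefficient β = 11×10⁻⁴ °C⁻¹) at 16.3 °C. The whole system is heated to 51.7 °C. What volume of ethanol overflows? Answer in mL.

79.0 mL

The container also expands: β_container ≈ 3α = 4.8×10⁻⁵ /K
Net overflow = V₀(β_liq − 3α_cont)ΔT
β − 3α = 1.10×10⁻³ − 4.8×10⁻⁵ = 1.052×10⁻³ /K; ΔT = 35.4 K
ΔV = 2120 × 1.052×10⁻³ × 35.4 = 79.0 mL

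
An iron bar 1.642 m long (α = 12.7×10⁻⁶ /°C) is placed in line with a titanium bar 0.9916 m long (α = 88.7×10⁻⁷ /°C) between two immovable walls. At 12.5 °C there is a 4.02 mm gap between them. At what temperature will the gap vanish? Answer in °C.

α₁L₁ = 2.08534×10⁻⁵ m/K, α₂L₂ = 8.795492×10⁻⁶ m/K → total 2.9648892×10⁻⁵ m/K
ΔT = g/(α₁L₁+α₂L₂) = 4.02×10⁻³ / 2.9648892×10⁻⁵ = 135.59 K
T = 12.5 + 135.59 = 148.09 °C

T = 148 °C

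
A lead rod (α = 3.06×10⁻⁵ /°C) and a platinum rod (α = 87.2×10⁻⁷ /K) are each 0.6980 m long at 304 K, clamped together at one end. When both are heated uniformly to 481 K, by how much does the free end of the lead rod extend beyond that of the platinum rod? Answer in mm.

2.70 mm

ΔT = 177 K
lead: ΔL = 3.06×10⁻⁵ × 0.6980 m × 177 = 3.7805×10⁻³ m = 3.7805 mm
platinum: ΔL = 87.2×10⁻⁷ × 0.6980 m × 177 = 1.0773×10⁻³ m = 1.0773 mm
difference = 3.7805 − 1.0773 = 2.7032 mm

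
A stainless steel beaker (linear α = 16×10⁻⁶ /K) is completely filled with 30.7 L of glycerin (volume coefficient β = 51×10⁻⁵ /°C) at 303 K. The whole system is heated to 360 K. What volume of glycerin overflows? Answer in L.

The beaker also expands: β_container ≈ 3α = 4.8×10⁻⁵ /K
Net overflow = V₀(β_liq − 3α_cont)ΔT
β − 3α = 5.10×10⁻⁴ − 4.8×10⁻⁵ = 4.62×10⁻⁴ /K; ΔT = 57 K
ΔV = 30.7 × 4.62×10⁻⁴ × 57 = 0.808 L

0.808 L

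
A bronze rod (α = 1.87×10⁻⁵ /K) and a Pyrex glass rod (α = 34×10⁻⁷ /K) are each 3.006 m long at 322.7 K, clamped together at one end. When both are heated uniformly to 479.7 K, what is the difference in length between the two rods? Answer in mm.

ΔT = 157.0 K
bronze: ΔL = 1.87×10⁻⁵ × 3.006 m × 157.0 = 8.8253×10⁻³ m = 8.8253 mm
Pyrex glass: ΔL = 34×10⁻⁷ × 3.006 m × 157.0 = 1.6046×10⁻³ m = 1.6046 mm
difference = 8.8253 − 1.6046 = 7.2207 mm

7.22 mm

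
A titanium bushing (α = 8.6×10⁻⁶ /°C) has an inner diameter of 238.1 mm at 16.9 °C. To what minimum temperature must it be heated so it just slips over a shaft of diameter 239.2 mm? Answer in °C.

Required Δd = 239.2 − 238.1 = 1.1 mm
Δd = αd₀ΔT ⇒ ΔT = Δd/(αd₀) = 1.1 / (8.6×10⁻⁶ × 238.1) = 537.20 K
T_min = 16.9 + 537.20 = 554.10 °C

T = 554 °C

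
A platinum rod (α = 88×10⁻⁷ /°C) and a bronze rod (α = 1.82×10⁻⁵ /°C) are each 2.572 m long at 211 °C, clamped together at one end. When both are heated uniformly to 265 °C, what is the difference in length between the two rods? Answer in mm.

ΔT = 54 K
platinum: ΔL = 88×10⁻⁷ × 2.572 m × 54 = 1.2222×10⁻³ m = 1.2222 mm
bronze: ΔL = 1.82×10⁻⁵ × 2.572 m × 54 = 2.5278×10⁻³ m = 2.5278 mm
difference = 2.5278 − 1.2222 = 1.3056 mm

1.31 mm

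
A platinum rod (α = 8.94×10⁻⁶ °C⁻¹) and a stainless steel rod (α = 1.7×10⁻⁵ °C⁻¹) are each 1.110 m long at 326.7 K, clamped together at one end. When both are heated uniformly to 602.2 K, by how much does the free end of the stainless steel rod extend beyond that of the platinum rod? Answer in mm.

ΔT = 275.5 K
platinum: ΔL = 8.94×10⁻⁶ × 1.110 m × 275.5 = 2.7339×10⁻³ m = 2.7339 mm
stainless steel: ΔL = 1.7×10⁻⁵ × 1.110 m × 275.5 = 5.1987×10⁻³ m = 5.1987 mm
difference = 5.1987 − 2.7339 = 2.4648 mm

2.46 mm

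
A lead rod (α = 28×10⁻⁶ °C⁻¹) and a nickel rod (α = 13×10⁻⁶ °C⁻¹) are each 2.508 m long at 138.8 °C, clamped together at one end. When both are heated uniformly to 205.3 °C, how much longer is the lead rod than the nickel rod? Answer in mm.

2.50 mm

ΔT = 66.5 K
lead: ΔL = 28×10⁻⁶ × 2.508 m × 66.5 = 4.6699×10⁻³ m = 4.6699 mm
nickel: ΔL = 13×10⁻⁶ × 2.508 m × 66.5 = 2.1682×10⁻³ m = 2.1682 mm
difference = 4.6699 − 2.1682 = 2.5017 mm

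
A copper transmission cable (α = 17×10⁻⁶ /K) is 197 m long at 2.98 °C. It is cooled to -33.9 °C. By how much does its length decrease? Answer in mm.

ΔL = 124 mm

|ΔT| = |-33.9 − 2.98| = 36.88 K
ΔL = αL₀ΔT = (17×10⁻⁶)(197)(36.88) = 1.24×10⁻¹ m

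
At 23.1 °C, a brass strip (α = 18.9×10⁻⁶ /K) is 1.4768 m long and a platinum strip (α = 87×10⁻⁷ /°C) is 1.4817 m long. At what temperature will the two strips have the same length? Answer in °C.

L₁(1 + α₁ΔT) = L₂(1 + α₂ΔT) ⇒ ΔT = (L₂ − L₁)/(α₁L₁ − α₂L₂)
L₂ − L₁ = 1.4817 − 1.4768 = 4.90×10⁻³ m
α₁L₁ − α₂L₂ = 18.9×10⁻⁶×1.4768 − 87×10⁻⁷×1.4817 = 1.502073×10⁻⁵ m/K
ΔT = 4.90×10⁻³ / 1.502073×10⁻⁵ = 326.216 K
T = 23.1 + 326.216 = 349.316 °C

T = 349.3 °C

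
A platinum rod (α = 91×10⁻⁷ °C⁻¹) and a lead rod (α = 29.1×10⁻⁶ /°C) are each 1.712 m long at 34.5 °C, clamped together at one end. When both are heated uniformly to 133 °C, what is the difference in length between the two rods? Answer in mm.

ΔT = 98.5 K
platinum: ΔL = 91×10⁻⁷ × 1.712 m × 98.5 = 1.5346×10⁻³ m = 1.5346 mm
lead: ΔL = 29.1×10⁻⁶ × 1.712 m × 98.5 = 4.9072×10⁻³ m = 4.9072 mm
difference = 4.9072 − 1.5346 = 3.3726 mm

3.37 mm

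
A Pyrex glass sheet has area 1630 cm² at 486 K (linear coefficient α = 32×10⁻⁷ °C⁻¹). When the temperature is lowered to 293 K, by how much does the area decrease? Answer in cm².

Area coefficient ≈ 2α; |ΔT| = 193 K
ΔA = 2αA₀ΔT = 2(32×10⁻⁷)(1630)(193) = 2.01 cm²

ΔA = 2.01 cm²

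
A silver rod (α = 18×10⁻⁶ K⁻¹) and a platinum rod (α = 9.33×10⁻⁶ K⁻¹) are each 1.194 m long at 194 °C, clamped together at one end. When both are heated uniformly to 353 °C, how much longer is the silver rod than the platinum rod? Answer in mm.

1.65 mm

ΔT = 159 K
silver: ΔL = 18×10⁻⁶ × 1.194 m × 159 = 3.4172×10⁻³ m = 3.4172 mm
platinum: ΔL = 9.33×10⁻⁶ × 1.194 m × 159 = 1.7713×10⁻³ m = 1.7713 mm
difference = 3.4172 − 1.7713 = 1.6459 mm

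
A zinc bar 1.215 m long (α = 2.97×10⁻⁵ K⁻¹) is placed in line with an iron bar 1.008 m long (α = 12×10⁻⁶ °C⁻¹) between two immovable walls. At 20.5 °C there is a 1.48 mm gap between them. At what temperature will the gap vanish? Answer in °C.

T = 51.2 °C

α₁L₁ = 3.60855×10⁻⁵ m/K, α₂L₂ = 1.2096×10⁻⁵ m/K → total 4.81815×10⁻⁵ m/K
ΔT = g/(α₁L₁+α₂L₂) = 1.48×10⁻³ / 4.81815×10⁻⁵ = 30.717 K
T = 20.5 + 30.717 = 51.217 °C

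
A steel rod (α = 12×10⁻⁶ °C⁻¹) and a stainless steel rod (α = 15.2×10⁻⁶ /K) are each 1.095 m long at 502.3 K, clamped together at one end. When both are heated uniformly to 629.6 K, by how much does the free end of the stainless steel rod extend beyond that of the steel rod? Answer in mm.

ΔT = 127.3 K
steel: ΔL = 12×10⁻⁶ × 1.095 m × 127.3 = 1.6727×10⁻³ m = 1.6727 mm
stainless steel: ΔL = 15.2×10⁻⁶ × 1.095 m × 127.3 = 2.1188×10⁻³ m = 2.1188 mm
difference = 2.1188 − 1.6727 = 0.4461 mm

0.446 mm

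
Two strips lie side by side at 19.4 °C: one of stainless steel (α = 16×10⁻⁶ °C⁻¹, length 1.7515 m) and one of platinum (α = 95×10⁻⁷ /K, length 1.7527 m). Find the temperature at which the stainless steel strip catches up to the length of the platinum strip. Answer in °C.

L₁(1 + α₁ΔT) = L₂(1 + α₂ΔT) ⇒ ΔT = (L₂ − L₁)/(α₁L₁ − α₂L₂)
L₂ − L₁ = 1.7527 − 1.7515 = 1.20×10⁻³ m
α₁L₁ − α₂L₂ = 16×10⁻⁶×1.7515 − 95×10⁻⁷×1.7527 = 1.137335×10⁻⁵ m/K
ΔT = 1.20×10⁻³ / 1.137335×10⁻⁵ = 105.510 K
T = 19.4 + 105.510 = 124.910 °C

T = 124.9 °C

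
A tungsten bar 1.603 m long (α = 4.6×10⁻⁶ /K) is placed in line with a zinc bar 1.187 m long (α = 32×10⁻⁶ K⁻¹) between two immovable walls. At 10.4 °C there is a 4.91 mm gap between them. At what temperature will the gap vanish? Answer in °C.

α₁L₁ = 7.3738×10⁻⁶ m/K, α₂L₂ = 3.7984×10⁻⁵ m/K → total 4.53578×10⁻⁵ m/K
ΔT = g/(α₁L₁+α₂L₂) = 4.91×10⁻³ / 4.53578×10⁻⁵ = 108.25 K
T = 10.4 + 108.25 = 118.65 °C

T = 119 °C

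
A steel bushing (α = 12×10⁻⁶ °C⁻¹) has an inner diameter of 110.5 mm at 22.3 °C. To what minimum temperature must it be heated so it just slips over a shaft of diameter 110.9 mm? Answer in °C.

Required Δd = 110.9 − 110.5 = 0.4 mm
Δd = αd₀ΔT ⇒ ΔT = Δd/(αd₀) = 0.4 / (12×10⁻⁶ × 110.5) = 301.66 K
T_min = 22.3 + 301.66 = 323.96 °C

T = 324 °C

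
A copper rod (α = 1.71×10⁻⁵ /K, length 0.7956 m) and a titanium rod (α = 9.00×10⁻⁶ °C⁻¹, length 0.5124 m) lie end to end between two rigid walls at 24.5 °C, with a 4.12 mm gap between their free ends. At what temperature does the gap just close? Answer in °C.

T = 251 °C

Gap closes when ΔL₁ + ΔL₂ = 4.12 mm = 4.12×10⁻³ m
(α₁L₁ + α₂L₂)ΔT = g
α₁L₁ + α₂L₂ = 1.71×10⁻⁵×0.7956 + 9.00×10⁻⁶×0.5124 = 1.821636×10⁻⁵ m/K
ΔT = 4.12×10⁻³ / 1.821636×10⁻⁵ = 226.17 K
T = 24.5 + 226.17 = 250.67 °C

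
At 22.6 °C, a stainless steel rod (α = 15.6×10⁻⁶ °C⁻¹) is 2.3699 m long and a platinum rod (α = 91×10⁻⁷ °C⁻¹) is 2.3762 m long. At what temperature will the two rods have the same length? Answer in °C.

T = 433.1 °C

Equal length when α₁L₁ΔT − α₂L₂ΔT = L₂ − L₁ = 6.30×10⁻³ m
α₁L₁ = 3.697044×10⁻⁵, α₂L₂ = 2.162342×10⁻⁵ → Δ(αL) = 1.534702×10⁻⁵ m/K
ΔT = 6.30×10⁻³ / 1.534702×10⁻⁵ = 410.503 K, so T = 22.6 + 410.503 = 433.103 °C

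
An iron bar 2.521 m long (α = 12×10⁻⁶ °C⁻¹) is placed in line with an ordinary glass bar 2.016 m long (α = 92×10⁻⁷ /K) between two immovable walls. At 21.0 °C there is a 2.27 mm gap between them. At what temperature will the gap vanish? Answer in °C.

T = 67.5 °C

Gap closes when ΔL₁ + ΔL₂ = 2.27 mm = 2.27×10⁻³ m
(α₁L₁ + α₂L₂)ΔT = g
α₁L₁ + α₂L₂ = 12×10⁻⁶×2.521 + 92×10⁻⁷×2.016 = 4.87992×10⁻⁵ m/K
ΔT = 2.27×10⁻³ / 4.87992×10⁻⁵ = 46.517 K
T = 21.0 + 46.517 = 67.517 °C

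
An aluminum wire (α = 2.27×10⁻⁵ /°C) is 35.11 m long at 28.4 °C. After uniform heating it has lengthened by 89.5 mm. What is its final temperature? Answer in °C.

ΔL = αL₀ΔT ⇒ ΔT = ΔL / (αL₀)
ΔT = 89.5×10⁻³ m / (2.27×10⁻⁵ × 35.11 m) = 112.30 K
T = 28.4 + 112.30 = 140.70 °C

T = 141 °C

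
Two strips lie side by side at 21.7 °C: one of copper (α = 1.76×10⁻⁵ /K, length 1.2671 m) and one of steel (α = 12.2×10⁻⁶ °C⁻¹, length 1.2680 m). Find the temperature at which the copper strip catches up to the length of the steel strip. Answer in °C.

Equal length when α₁L₁ΔT − α₂L₂ΔT = L₂ − L₁ = 9.00×10⁻⁴ m
α₁L₁ = 2.230096×10⁻⁵, α₂L₂ = 1.54696×10⁻⁵ → Δ(αL) = 6.83136×10⁻⁶ m/K
ΔT = 9.00×10⁻⁴ / 6.83136×10⁻⁶ = 131.745 K, so T = 21.7 + 131.745 = 153.445 °C

T = 153.4 °C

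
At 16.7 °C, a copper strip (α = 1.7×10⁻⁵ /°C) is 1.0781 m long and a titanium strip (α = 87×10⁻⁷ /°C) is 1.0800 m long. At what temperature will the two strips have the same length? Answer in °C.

T = 229.4 °C

Equal length when α₁L₁ΔT − α₂L₂ΔT = L₂ − L₁ = 1.90×10⁻³ m
α₁L₁ = 1.83277×10⁻⁵, α₂L₂ = 9.396×10⁻⁶ → Δ(αL) = 8.9317×10⁻⁶ m/K
ΔT = 1.90×10⁻³ / 8.9317×10⁻⁶ = 212.725 K, so T = 16.7 + 212.725 = 229.425 °C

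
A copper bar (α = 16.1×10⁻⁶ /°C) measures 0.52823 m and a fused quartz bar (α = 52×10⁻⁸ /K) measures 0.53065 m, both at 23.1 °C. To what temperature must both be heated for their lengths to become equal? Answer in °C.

L₁(1 + α₁ΔT) = L₂(1 + α₂ΔT) ⇒ ΔT = (L₂ − L₁)/(α₁L₁ − α₂L₂)
L₂ − L₁ = 0.53065 − 0.52823 = 2.42×10⁻³ m
α₁L₁ − α₂L₂ = 16.1×10⁻⁶×0.52823 − 52×10⁻⁸×0.53065 = 8.228565×10⁻⁶ m/K
ΔT = 2.42×10⁻³ / 8.228565×10⁻⁶ = 294.097 K
T = 23.1 + 294.097 = 317.197 °C

T = 317.2 °C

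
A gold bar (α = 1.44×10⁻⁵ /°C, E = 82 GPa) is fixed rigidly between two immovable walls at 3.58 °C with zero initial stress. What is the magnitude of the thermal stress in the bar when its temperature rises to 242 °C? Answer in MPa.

σ = 282 MPa

Fully constrained: the free strain ε = αΔT is blocked, so σ = Eε = EαΔT.
|ΔT| = 238.42 K
σ = 82.0×10⁹ × 1.44×10⁻⁵ × 238.42 = 2.82×10⁸ Pa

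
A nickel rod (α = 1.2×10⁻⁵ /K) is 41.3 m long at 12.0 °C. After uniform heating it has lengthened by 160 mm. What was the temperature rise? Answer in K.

ΔL = αL₀ΔT ⇒ ΔT = ΔL / (αL₀)
ΔT = 160×10⁻³ m / (1.2×10⁻⁵ × 41.3 m) = 322.84 K

ΔT = 323 K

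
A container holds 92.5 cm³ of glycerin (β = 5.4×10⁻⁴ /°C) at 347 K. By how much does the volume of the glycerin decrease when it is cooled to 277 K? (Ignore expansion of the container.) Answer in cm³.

|ΔT| = |277 − 347| = 70 K
ΔV = βV₀ΔT = (5.4×10⁻⁴)(92.5)(70) = 3.50 cm³

ΔV = 3.50 cm³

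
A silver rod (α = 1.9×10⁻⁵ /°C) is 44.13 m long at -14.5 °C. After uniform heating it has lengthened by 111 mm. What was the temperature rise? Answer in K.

ΔL = αL₀ΔT ⇒ ΔT = ΔL / (αL₀)
ΔT = 111×10⁻³ m / (1.9×10⁻⁵ × 44.13 m) = 132.38 K

ΔT = 132 K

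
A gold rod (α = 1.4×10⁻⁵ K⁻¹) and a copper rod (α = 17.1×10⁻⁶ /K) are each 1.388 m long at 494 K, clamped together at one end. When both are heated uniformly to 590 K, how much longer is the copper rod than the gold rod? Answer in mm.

ΔT = 96 K
gold: ΔL = 1.4×10⁻⁵ × 1.388 m × 96 = 1.8655×10⁻³ m = 1.8655 mm
copper: ΔL = 17.1×10⁻⁶ × 1.388 m × 96 = 2.2785×10⁻³ m = 2.2785 mm
difference = 2.2785 − 1.8655 = 0.4130 mm

0.413 mm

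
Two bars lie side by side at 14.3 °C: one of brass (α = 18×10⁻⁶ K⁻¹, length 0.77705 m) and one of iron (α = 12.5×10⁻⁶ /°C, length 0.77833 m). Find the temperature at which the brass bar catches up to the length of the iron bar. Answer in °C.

Equal length when α₁L₁ΔT − α₂L₂ΔT = L₂ − L₁ = 1.28×10⁻³ m
α₁L₁ = 1.39869×10⁻⁵, α₂L₂ = 9.729125×10⁻⁶ → Δ(αL) = 4.257775×10⁻⁶ m/K
ΔT = 1.28×10⁻³ / 4.257775×10⁻⁶ = 300.627 K, so T = 14.3 + 300.627 = 314.927 °C

T = 314.9 °C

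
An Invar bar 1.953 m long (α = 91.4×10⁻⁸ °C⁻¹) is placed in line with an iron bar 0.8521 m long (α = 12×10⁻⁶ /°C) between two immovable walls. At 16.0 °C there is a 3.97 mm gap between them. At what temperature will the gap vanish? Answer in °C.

α₁L₁ = 1.785042×10⁻⁶ m/K, α₂L₂ = 1.02252×10⁻⁵ m/K → total 1.2010242×10⁻⁵ m/K
ΔT = g/(α₁L₁+α₂L₂) = 3.97×10⁻³ / 1.2010242×10⁻⁵ = 330.55 K
T = 16.0 + 330.55 = 346.55 °C

T = 347 °C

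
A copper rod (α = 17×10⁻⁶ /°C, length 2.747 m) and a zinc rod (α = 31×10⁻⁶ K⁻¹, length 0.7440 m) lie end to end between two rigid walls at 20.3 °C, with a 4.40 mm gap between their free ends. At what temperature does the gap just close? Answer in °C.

α₁L₁ = 4.6699×10⁻⁵ m/K, α₂L₂ = 2.3064×10⁻⁵ m/K → total 6.9763×10⁻⁵ m/K
ΔT = g/(α₁L₁+α₂L₂) = 4.40×10⁻³ / 6.9763×10⁻⁵ = 63.071 K
T = 20.3 + 63.071 = 83.371 °C

T = 83.4 °C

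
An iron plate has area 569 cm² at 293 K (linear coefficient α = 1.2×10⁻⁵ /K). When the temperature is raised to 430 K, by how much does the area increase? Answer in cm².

Area coefficient ≈ 2α; |ΔT| = 137 K
ΔA = 2αA₀ΔT = 2(1.2×10⁻⁵)(569)(137) = 1.87 cm²

ΔA = 1.87 cm²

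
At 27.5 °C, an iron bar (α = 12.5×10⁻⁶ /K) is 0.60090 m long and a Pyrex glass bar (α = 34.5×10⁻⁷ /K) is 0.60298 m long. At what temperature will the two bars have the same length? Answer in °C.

T = 410.5 °C

Equal length when α₁L₁ΔT − α₂L₂ΔT = L₂ − L₁ = 2.08×10⁻³ m
α₁L₁ = 7.51125×10⁻⁶, α₂L₂ = 2.080281×10⁻⁶ → Δ(αL) = 5.430969×10⁻⁶ m/K
ΔT = 2.08×10⁻³ / 5.430969×10⁻⁶ = 382.989 K, so T = 27.5 + 382.989 = 410.489 °C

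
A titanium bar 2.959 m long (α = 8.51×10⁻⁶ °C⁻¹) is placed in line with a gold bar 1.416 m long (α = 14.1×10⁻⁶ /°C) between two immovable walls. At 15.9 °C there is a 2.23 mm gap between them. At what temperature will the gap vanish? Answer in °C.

α₁L₁ = 2.518109×10⁻⁵ m/K, α₂L₂ = 1.99656×10⁻⁵ m/K → total 4.514669×10⁻⁵ m/K
ΔT = g/(α₁L₁+α₂L₂) = 2.23×10⁻³ / 4.514669×10⁻⁵ = 49.395 K
T = 15.9 + 49.395 = 65.295 °C

T = 65.3 °C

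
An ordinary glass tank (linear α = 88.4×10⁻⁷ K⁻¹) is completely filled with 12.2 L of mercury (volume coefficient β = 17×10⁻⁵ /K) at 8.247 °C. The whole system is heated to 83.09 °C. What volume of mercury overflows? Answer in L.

The tank also expands: β_container ≈ 3α = 2.652×10⁻⁵ /K
Net overflow = V₀(β_liq − 3α_cont)ΔT
β − 3α = 1.70×10⁻⁴ − 2.652×10⁻⁵ = 1.4348×10⁻⁴ /K; ΔT = 74.843 K
ΔV = 12.2 × 1.4348×10⁻⁴ × 74.843 = 0.131 L

0.131 L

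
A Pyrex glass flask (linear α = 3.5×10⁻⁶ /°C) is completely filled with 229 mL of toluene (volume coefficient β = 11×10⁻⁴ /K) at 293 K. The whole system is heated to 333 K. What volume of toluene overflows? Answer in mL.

The flask also expands: β_container ≈ 3α = 1.05×10⁻⁵ /K
Net overflow = V₀(β_liq − 3α_cont)ΔT
β − 3α = 1.10×10⁻³ − 1.05×10⁻⁵ = 1.0895×10⁻³ /K; ΔT = 40 K
ΔV = 229 × 1.0895×10⁻³ × 40 = 9.98 mL

9.98 mL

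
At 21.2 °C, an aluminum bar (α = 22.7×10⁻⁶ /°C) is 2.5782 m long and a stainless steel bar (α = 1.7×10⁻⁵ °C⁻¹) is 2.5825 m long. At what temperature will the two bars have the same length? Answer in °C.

T = 315.3 °C

Equal length when α₁L₁ΔT − α₂L₂ΔT = L₂ − L₁ = 4.30×10⁻³ m
α₁L₁ = 5.852514×10⁻⁵, α₂L₂ = 4.39025×10⁻⁵ → Δ(αL) = 1.462264×10⁻⁵ m/K
ΔT = 4.30×10⁻³ / 1.462264×10⁻⁵ = 294.065 K, so T = 21.2 + 294.065 = 315.265 °C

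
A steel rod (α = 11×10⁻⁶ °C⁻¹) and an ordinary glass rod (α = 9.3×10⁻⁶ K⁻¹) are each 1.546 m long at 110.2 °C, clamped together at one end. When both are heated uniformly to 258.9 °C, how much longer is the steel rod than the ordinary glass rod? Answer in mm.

0.391 mm

ΔT = 148.7 K
steel: ΔL = 11×10⁻⁶ × 1.546 m × 148.7 = 2.5288×10⁻³ m = 2.5288 mm
ordinary glass: ΔL = 9.3×10⁻⁶ × 1.546 m × 148.7 = 2.1380×10⁻³ m = 2.1380 mm
difference = 2.5288 − 2.1380 = 0.3908 mm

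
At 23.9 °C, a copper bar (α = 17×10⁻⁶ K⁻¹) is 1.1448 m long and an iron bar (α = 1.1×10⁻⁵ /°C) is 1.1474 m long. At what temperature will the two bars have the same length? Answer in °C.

Equal length when α₁L₁ΔT − α₂L₂ΔT = L₂ − L₁ = 2.60×10⁻³ m
α₁L₁ = 1.94616×10⁻⁵, α₂L₂ = 1.26214×10⁻⁵ → Δ(αL) = 6.8402×10⁻⁶ m/K
ΔT = 2.60×10⁻³ / 6.8402×10⁻⁶ = 380.106 K, so T = 23.9 + 380.106 = 404.006 °C

T = 404.0 °C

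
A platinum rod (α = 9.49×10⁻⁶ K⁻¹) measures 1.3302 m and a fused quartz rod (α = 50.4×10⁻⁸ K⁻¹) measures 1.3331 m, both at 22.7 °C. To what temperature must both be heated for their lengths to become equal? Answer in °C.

T = 265.3 °C

Equal length when α₁L₁ΔT − α₂L₂ΔT = L₂ − L₁ = 2.90×10⁻³ m
α₁L₁ = 1.2623598×10⁻⁵, α₂L₂ = 6.718824×10⁻⁷ → Δ(αL) = 1.19517156×10⁻⁵ m/K
ΔT = 2.90×10⁻³ / 1.19517156×10⁻⁵ = 242.643 K, so T = 22.7 + 242.643 = 265.343 °C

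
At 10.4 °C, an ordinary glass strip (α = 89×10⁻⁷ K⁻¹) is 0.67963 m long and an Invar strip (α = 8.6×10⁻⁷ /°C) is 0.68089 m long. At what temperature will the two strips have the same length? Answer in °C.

T = 241.0 °C

L₁(1 + α₁ΔT) = L₂(1 + α₂ΔT) ⇒ ΔT = (L₂ − L₁)/(α₁L₁ − α₂L₂)
L₂ − L₁ = 0.68089 − 0.67963 = 1.26×10⁻³ m
α₁L₁ − α₂L₂ = 89×10⁻⁷×0.67963 − 8.6×10⁻⁷×0.68089 = 5.4631416×10⁻⁶ m/K
ΔT = 1.26×10⁻³ / 5.4631416×10⁻⁶ = 230.637 K
T = 10.4 + 230.637 = 241.037 °C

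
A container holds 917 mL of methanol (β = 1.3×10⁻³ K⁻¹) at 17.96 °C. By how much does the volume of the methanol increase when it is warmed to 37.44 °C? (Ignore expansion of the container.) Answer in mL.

ΔV = 23.2 mL

|ΔT| = |37.44 − 17.96| = 19.48 K
ΔV = βV₀ΔT = (1.3×10⁻³)(917)(19.48) = 23.2 mL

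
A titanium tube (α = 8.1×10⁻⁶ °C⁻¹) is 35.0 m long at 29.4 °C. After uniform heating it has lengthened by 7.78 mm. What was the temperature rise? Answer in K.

ΔL = αL₀ΔT ⇒ ΔT = ΔL / (αL₀)
ΔT = 7.78×10⁻³ m / (8.1×10⁻⁶ × 35.0 m) = 27.443 K

ΔT = 27.4 K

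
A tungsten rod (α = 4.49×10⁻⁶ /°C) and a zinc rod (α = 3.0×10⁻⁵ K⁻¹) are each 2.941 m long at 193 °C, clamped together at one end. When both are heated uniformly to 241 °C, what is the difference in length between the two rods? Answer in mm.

3.60 mm

ΔT = 48 K
tungsten: ΔL = 4.49×10⁻⁶ × 2.941 m × 48 = 6.3384×10⁻⁴ m = 0.63384 mm
zinc: ΔL = 3.0×10⁻⁵ × 2.941 m × 48 = 4.2350×10⁻³ m = 4.2350 mm
difference = 4.2350 − 0.63384 = 3.60116 mm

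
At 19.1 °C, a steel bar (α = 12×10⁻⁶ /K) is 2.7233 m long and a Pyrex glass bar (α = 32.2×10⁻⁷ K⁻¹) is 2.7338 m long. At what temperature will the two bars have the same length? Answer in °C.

L₁(1 + α₁ΔT) = L₂(1 + α₂ΔT) ⇒ ΔT = (L₂ − L₁)/(α₁L₁ − α₂L₂)
L₂ − L₁ = 2.7338 − 2.7233 = 1.05×10⁻² m
α₁L₁ − α₂L₂ = 12×10⁻⁶×2.7233 − 32.2×10⁻⁷×2.7338 = 2.3876764×10⁻⁵ m/K
ΔT = 1.05×10⁻² / 2.3876764×10⁻⁵ = 439.758 K
T = 19.1 + 439.758 = 458.858 °C

T = 458.9 °C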